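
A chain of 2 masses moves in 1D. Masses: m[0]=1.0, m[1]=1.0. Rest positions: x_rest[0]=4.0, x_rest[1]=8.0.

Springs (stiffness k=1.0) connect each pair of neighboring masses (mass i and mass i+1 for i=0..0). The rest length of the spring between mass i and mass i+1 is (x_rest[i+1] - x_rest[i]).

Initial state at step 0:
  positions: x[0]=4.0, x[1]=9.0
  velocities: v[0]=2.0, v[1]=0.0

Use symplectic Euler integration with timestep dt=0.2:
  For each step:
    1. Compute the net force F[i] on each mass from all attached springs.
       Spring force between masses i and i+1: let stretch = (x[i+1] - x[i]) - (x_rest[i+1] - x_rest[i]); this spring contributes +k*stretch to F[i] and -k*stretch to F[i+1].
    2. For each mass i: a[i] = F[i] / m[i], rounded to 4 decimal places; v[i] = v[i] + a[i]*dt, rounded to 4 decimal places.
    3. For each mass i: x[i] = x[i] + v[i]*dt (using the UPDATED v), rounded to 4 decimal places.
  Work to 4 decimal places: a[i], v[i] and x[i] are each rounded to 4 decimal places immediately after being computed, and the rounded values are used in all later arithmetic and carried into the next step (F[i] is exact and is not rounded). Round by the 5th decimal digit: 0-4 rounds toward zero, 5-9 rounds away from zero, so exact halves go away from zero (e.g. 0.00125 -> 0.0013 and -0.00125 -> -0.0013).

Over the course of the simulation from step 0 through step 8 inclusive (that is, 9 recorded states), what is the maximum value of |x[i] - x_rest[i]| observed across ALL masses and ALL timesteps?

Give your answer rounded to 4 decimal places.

Step 0: x=[4.0000 9.0000] v=[2.0000 0.0000]
Step 1: x=[4.4400 8.9600] v=[2.2000 -0.2000]
Step 2: x=[4.9008 8.8992] v=[2.3040 -0.3040]
Step 3: x=[5.3615 8.8385] v=[2.3037 -0.3037]
Step 4: x=[5.8013 8.7987] v=[2.1991 -0.1991]
Step 5: x=[6.2010 8.7990] v=[1.9986 0.0014]
Step 6: x=[6.5446 8.8554] v=[1.7182 0.2818]
Step 7: x=[6.8207 8.9793] v=[1.3804 0.6196]
Step 8: x=[7.0231 9.1769] v=[1.0121 0.9879]
Max displacement = 3.0231

Answer: 3.0231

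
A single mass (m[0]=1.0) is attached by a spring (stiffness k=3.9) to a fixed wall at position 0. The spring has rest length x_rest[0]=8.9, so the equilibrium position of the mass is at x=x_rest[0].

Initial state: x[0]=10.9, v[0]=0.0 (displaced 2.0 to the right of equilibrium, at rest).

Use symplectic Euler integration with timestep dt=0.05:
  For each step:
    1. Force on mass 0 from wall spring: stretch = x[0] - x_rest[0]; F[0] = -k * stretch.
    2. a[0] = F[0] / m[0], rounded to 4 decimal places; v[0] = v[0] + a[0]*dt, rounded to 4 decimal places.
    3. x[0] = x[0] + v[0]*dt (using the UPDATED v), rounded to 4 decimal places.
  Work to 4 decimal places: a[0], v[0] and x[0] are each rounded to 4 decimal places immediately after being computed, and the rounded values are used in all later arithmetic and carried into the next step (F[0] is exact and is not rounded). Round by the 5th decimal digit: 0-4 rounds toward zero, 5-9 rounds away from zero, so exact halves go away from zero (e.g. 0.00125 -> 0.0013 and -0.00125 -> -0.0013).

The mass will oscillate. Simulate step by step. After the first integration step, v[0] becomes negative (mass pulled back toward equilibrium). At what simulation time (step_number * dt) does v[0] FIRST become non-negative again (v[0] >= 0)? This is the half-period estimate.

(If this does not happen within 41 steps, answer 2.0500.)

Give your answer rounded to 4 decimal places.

Step 0: x=[10.9000] v=[0.0000]
Step 1: x=[10.8805] v=[-0.3900]
Step 2: x=[10.8417] v=[-0.7762]
Step 3: x=[10.7840] v=[-1.1548]
Step 4: x=[10.7079] v=[-1.5222]
Step 5: x=[10.6142] v=[-1.8747]
Step 6: x=[10.5038] v=[-2.2090]
Step 7: x=[10.3777] v=[-2.5217]
Step 8: x=[10.2372] v=[-2.8099]
Step 9: x=[10.0837] v=[-3.0707]
Step 10: x=[9.9186] v=[-3.3015]
Step 11: x=[9.7436] v=[-3.5001]
Step 12: x=[9.5604] v=[-3.6646]
Step 13: x=[9.3707] v=[-3.7934]
Step 14: x=[9.1764] v=[-3.8852]
Step 15: x=[8.9794] v=[-3.9391]
Step 16: x=[8.7817] v=[-3.9546]
Step 17: x=[8.5851] v=[-3.9315]
Step 18: x=[8.3916] v=[-3.8701]
Step 19: x=[8.2031] v=[-3.7710]
Step 20: x=[8.0213] v=[-3.6351]
Step 21: x=[7.8481] v=[-3.4638]
Step 22: x=[7.6852] v=[-3.2587]
Step 23: x=[7.5341] v=[-3.0218]
Step 24: x=[7.3963] v=[-2.7555]
Step 25: x=[7.2732] v=[-2.4623]
Step 26: x=[7.1659] v=[-2.1451]
Step 27: x=[7.0756] v=[-1.8070]
Step 28: x=[7.0030] v=[-1.4512]
Step 29: x=[6.9489] v=[-1.0813]
Step 30: x=[6.9139] v=[-0.7008]
Step 31: x=[6.8982] v=[-0.3135]
Step 32: x=[6.9020] v=[0.0769]
First v>=0 after going negative at step 32, time=1.6000

Answer: 1.6000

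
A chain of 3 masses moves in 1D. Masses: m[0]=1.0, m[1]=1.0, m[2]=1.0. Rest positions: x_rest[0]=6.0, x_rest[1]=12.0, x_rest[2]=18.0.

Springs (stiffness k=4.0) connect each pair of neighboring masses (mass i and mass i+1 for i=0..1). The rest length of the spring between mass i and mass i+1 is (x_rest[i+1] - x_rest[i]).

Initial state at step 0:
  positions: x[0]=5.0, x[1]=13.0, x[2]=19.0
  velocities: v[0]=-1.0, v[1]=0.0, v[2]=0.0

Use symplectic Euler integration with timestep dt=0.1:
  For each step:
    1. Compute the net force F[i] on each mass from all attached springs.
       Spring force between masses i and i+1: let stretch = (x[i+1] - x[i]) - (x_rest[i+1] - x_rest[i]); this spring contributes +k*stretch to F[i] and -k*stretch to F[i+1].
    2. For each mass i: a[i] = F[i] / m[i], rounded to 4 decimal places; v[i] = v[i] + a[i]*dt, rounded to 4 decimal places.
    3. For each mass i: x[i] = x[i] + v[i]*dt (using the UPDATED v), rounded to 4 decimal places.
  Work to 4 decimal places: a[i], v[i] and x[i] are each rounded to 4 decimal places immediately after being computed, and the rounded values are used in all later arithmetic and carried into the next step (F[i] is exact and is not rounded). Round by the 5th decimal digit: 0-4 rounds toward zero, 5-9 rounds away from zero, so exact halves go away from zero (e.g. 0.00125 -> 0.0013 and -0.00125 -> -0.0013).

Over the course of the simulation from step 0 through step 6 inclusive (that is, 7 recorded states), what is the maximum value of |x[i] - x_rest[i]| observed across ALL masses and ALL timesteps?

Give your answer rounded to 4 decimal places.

Step 0: x=[5.0000 13.0000 19.0000] v=[-1.0000 0.0000 0.0000]
Step 1: x=[4.9800 12.9200 19.0000] v=[-0.2000 -0.8000 0.0000]
Step 2: x=[5.0376 12.7656 18.9968] v=[0.5760 -1.5440 -0.0320]
Step 3: x=[5.1643 12.5513 18.9844] v=[1.2672 -2.1427 -0.1245]
Step 4: x=[5.3465 12.2989 18.9546] v=[1.8220 -2.5243 -0.2977]
Step 5: x=[5.5668 12.0346 18.8986] v=[2.2030 -2.6430 -0.5600]
Step 6: x=[5.8058 11.7862 18.8080] v=[2.3901 -2.4845 -0.9056]
Max displacement = 1.0200

Answer: 1.0200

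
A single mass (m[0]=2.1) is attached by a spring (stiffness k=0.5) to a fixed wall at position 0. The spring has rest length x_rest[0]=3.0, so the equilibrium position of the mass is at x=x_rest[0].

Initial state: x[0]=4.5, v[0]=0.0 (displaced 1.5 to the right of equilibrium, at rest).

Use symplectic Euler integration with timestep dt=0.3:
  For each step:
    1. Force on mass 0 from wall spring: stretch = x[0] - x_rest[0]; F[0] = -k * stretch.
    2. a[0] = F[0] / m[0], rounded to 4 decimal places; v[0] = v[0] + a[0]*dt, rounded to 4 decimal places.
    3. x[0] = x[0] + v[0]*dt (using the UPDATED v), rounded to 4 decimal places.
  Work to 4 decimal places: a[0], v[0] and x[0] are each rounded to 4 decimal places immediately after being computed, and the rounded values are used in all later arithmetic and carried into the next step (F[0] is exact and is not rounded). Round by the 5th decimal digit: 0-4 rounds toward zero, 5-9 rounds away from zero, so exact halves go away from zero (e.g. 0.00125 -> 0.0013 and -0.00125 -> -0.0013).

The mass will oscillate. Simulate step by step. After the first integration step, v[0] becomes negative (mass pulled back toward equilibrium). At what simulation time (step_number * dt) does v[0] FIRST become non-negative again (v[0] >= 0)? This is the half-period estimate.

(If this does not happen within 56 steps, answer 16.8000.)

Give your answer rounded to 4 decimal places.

Answer: 6.6000

Derivation:
Step 0: x=[4.5000] v=[0.0000]
Step 1: x=[4.4679] v=[-0.1071]
Step 2: x=[4.4043] v=[-0.2120]
Step 3: x=[4.3106] v=[-0.3123]
Step 4: x=[4.1888] v=[-0.4059]
Step 5: x=[4.0416] v=[-0.4908]
Step 6: x=[3.8720] v=[-0.5652]
Step 7: x=[3.6838] v=[-0.6275]
Step 8: x=[3.4809] v=[-0.6763]
Step 9: x=[3.2677] v=[-0.7107]
Step 10: x=[3.0488] v=[-0.7298]
Step 11: x=[2.8288] v=[-0.7333]
Step 12: x=[2.6125] v=[-0.7211]
Step 13: x=[2.4045] v=[-0.6934]
Step 14: x=[2.2092] v=[-0.6509]
Step 15: x=[2.0309] v=[-0.5944]
Step 16: x=[1.8733] v=[-0.5252]
Step 17: x=[1.7399] v=[-0.4447]
Step 18: x=[1.6335] v=[-0.3547]
Step 19: x=[1.5564] v=[-0.2571]
Step 20: x=[1.5102] v=[-0.1540]
Step 21: x=[1.4959] v=[-0.0476]
Step 22: x=[1.5138] v=[0.0598]
First v>=0 after going negative at step 22, time=6.6000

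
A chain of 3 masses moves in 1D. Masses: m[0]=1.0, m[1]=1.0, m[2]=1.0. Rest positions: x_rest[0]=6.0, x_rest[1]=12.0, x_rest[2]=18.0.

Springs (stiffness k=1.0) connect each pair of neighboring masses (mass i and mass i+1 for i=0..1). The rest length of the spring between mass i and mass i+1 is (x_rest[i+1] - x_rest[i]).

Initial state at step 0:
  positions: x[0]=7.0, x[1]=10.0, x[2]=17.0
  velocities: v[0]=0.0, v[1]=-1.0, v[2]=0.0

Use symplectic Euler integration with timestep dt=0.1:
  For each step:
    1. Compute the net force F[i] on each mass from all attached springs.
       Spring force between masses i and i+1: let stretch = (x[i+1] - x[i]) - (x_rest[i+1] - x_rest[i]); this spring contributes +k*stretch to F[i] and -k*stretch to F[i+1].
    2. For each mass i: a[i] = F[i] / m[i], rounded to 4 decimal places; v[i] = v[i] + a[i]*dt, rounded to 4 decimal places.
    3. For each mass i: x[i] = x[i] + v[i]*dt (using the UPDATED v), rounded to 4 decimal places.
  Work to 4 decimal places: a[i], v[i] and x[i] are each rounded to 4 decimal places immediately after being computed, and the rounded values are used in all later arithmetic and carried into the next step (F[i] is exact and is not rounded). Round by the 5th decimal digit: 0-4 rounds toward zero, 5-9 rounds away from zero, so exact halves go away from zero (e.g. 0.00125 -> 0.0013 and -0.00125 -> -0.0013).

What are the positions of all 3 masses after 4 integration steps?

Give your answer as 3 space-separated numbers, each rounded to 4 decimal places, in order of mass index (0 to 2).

Answer: 6.7005 10.0019 16.8975

Derivation:
Step 0: x=[7.0000 10.0000 17.0000] v=[0.0000 -1.0000 0.0000]
Step 1: x=[6.9700 9.9400 16.9900] v=[-0.3000 -0.6000 -0.1000]
Step 2: x=[6.9097 9.9208 16.9695] v=[-0.6030 -0.1920 -0.2050]
Step 3: x=[6.8195 9.9420 16.9385] v=[-0.9019 0.2118 -0.3099]
Step 4: x=[6.7005 10.0019 16.8975] v=[-1.1897 0.5992 -0.4096]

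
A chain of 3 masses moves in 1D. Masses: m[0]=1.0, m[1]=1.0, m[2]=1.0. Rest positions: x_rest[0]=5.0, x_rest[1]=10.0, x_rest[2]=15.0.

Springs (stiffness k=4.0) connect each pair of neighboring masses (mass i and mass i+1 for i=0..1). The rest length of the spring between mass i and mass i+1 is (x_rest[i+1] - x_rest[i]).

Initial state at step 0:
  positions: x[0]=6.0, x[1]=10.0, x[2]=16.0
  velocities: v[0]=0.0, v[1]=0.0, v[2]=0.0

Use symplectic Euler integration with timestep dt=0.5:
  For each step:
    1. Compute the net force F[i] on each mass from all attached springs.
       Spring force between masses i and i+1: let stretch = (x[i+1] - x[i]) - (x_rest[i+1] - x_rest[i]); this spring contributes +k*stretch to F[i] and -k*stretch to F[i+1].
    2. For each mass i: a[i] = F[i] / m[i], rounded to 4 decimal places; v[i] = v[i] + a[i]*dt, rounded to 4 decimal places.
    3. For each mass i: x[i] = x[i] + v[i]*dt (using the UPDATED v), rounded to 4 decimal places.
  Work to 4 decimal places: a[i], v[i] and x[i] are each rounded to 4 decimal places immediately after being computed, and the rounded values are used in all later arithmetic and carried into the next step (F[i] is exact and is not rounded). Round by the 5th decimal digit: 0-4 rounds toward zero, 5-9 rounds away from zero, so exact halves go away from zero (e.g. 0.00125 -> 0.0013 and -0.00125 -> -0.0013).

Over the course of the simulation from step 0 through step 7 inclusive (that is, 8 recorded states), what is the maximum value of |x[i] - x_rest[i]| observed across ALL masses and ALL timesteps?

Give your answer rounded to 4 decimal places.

Step 0: x=[6.0000 10.0000 16.0000] v=[0.0000 0.0000 0.0000]
Step 1: x=[5.0000 12.0000 15.0000] v=[-2.0000 4.0000 -2.0000]
Step 2: x=[6.0000 10.0000 16.0000] v=[2.0000 -4.0000 2.0000]
Step 3: x=[6.0000 10.0000 16.0000] v=[0.0000 0.0000 0.0000]
Step 4: x=[5.0000 12.0000 15.0000] v=[-2.0000 4.0000 -2.0000]
Step 5: x=[6.0000 10.0000 16.0000] v=[2.0000 -4.0000 2.0000]
Step 6: x=[6.0000 10.0000 16.0000] v=[0.0000 0.0000 0.0000]
Step 7: x=[5.0000 12.0000 15.0000] v=[-2.0000 4.0000 -2.0000]
Max displacement = 2.0000

Answer: 2.0000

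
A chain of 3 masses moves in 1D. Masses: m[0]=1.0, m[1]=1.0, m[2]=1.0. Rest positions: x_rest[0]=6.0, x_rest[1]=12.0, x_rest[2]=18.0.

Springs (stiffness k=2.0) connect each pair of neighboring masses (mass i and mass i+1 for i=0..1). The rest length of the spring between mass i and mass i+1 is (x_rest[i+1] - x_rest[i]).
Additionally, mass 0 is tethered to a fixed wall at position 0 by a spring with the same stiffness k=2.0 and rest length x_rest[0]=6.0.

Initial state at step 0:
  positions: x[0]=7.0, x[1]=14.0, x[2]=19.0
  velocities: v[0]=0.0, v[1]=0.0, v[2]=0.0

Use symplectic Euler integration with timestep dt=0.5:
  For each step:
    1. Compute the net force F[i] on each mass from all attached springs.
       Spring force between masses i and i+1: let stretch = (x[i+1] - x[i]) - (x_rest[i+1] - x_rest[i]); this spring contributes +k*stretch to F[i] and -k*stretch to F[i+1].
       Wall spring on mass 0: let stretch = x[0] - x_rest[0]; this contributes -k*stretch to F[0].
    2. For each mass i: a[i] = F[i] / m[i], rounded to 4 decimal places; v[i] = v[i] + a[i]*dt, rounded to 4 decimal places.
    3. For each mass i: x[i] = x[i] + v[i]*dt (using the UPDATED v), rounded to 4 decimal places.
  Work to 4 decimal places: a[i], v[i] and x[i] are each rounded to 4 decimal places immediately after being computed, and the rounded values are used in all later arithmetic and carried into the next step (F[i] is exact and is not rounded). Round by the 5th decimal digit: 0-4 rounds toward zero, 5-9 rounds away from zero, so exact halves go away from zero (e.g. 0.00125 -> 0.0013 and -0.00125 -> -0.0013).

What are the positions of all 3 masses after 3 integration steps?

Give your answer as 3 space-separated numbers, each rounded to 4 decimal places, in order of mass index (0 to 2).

Answer: 5.6250 12.3750 19.2500

Derivation:
Step 0: x=[7.0000 14.0000 19.0000] v=[0.0000 0.0000 0.0000]
Step 1: x=[7.0000 13.0000 19.5000] v=[0.0000 -2.0000 1.0000]
Step 2: x=[6.5000 12.2500 19.7500] v=[-1.0000 -1.5000 0.5000]
Step 3: x=[5.6250 12.3750 19.2500] v=[-1.7500 0.2500 -1.0000]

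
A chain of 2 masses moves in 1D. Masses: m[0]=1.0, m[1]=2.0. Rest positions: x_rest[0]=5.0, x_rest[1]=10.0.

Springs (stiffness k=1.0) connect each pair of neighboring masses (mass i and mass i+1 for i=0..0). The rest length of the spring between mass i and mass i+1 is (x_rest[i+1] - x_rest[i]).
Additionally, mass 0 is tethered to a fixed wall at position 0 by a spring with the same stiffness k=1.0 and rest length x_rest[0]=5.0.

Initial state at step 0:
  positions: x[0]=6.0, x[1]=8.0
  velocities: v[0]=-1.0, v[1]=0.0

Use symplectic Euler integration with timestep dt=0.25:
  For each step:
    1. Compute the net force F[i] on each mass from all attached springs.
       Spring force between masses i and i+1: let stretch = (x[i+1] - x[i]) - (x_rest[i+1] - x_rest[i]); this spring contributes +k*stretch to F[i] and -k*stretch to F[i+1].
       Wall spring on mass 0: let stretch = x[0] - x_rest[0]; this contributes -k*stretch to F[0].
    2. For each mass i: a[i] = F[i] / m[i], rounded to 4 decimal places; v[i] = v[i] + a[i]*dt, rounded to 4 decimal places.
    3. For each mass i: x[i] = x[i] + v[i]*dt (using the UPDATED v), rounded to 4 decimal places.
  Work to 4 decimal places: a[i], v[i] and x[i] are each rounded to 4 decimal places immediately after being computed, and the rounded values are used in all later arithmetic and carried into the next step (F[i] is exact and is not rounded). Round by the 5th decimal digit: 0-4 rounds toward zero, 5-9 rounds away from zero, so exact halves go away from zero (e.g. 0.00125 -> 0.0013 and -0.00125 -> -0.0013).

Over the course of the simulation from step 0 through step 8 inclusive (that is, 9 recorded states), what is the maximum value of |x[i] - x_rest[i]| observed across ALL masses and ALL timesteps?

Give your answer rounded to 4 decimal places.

Answer: 2.8047

Derivation:
Step 0: x=[6.0000 8.0000] v=[-1.0000 0.0000]
Step 1: x=[5.5000 8.0938] v=[-2.0000 0.3750]
Step 2: x=[4.8184 8.2628] v=[-2.7266 0.6758]
Step 3: x=[4.0509 8.4804] v=[-3.0701 0.8703]
Step 4: x=[3.3070 8.7158] v=[-2.9755 0.9416]
Step 5: x=[2.6945 8.9384] v=[-2.4501 0.8905]
Step 6: x=[2.3038 9.1222] v=[-1.5628 0.7350]
Step 7: x=[2.1953 9.2491] v=[-0.4342 0.5077]
Step 8: x=[2.3904 9.3119] v=[0.7804 0.2510]
Max displacement = 2.8047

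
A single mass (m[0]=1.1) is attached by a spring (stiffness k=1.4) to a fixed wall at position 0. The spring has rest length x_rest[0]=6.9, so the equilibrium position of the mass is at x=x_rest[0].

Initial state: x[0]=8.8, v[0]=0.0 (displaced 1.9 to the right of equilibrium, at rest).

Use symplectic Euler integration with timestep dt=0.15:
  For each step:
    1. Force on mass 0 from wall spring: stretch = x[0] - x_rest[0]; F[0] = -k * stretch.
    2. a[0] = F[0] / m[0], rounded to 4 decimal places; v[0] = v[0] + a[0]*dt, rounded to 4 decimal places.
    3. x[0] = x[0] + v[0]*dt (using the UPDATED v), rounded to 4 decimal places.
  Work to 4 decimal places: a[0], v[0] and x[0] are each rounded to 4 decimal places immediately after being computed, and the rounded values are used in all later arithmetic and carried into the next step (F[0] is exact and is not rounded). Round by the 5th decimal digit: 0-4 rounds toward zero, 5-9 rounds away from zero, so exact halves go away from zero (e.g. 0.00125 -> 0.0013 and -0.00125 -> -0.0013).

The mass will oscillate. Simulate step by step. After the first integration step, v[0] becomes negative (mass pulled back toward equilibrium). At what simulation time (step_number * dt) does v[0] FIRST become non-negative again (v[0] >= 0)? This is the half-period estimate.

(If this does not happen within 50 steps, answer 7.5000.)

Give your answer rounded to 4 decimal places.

Step 0: x=[8.8000] v=[0.0000]
Step 1: x=[8.7456] v=[-0.3627]
Step 2: x=[8.6384] v=[-0.7150]
Step 3: x=[8.4814] v=[-1.0469]
Step 4: x=[8.2791] v=[-1.3488]
Step 5: x=[8.0373] v=[-1.6121]
Step 6: x=[7.7629] v=[-1.8292]
Step 7: x=[7.4638] v=[-1.9939]
Step 8: x=[7.1486] v=[-2.1015]
Step 9: x=[6.8263] v=[-2.1490]
Step 10: x=[6.5061] v=[-2.1349]
Step 11: x=[6.1971] v=[-2.0597]
Step 12: x=[5.9083] v=[-1.9255]
Step 13: x=[5.6479] v=[-1.7362]
Step 14: x=[5.4233] v=[-1.4972]
Step 15: x=[5.2410] v=[-1.2153]
Step 16: x=[5.1062] v=[-0.8986]
Step 17: x=[5.0228] v=[-0.5562]
Step 18: x=[4.9931] v=[-0.1978]
Step 19: x=[5.0180] v=[0.1663]
First v>=0 after going negative at step 19, time=2.8500

Answer: 2.8500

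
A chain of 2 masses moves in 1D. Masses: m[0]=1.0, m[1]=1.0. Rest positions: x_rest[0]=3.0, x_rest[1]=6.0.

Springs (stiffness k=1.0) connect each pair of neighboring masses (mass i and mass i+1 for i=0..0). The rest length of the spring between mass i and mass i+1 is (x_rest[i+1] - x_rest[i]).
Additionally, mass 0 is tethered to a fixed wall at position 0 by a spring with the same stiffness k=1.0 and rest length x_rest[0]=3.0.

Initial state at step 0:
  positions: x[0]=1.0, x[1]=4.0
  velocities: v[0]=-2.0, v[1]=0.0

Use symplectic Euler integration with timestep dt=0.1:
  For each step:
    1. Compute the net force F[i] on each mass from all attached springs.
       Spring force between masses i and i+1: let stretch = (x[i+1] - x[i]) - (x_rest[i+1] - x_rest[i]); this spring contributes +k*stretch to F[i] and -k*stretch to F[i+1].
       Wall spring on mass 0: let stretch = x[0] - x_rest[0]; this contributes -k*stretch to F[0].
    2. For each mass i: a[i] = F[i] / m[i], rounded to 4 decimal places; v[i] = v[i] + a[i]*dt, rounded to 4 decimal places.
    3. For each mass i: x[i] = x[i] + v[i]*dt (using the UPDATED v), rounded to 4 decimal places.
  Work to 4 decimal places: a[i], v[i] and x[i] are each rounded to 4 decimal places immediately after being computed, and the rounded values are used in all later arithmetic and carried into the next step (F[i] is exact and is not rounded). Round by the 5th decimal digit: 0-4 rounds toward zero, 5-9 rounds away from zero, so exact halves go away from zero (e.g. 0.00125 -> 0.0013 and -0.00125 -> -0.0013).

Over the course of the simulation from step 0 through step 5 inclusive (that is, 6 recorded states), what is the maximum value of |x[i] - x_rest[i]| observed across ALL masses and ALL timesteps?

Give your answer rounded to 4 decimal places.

Step 0: x=[1.0000 4.0000] v=[-2.0000 0.0000]
Step 1: x=[0.8200 4.0000] v=[-1.8000 0.0000]
Step 2: x=[0.6636 3.9982] v=[-1.5640 -0.0180]
Step 3: x=[0.5339 3.9931] v=[-1.2969 -0.0515]
Step 4: x=[0.4335 3.9834] v=[-1.0044 -0.0974]
Step 5: x=[0.3642 3.9682] v=[-0.6928 -0.1524]
Max displacement = 2.6358

Answer: 2.6358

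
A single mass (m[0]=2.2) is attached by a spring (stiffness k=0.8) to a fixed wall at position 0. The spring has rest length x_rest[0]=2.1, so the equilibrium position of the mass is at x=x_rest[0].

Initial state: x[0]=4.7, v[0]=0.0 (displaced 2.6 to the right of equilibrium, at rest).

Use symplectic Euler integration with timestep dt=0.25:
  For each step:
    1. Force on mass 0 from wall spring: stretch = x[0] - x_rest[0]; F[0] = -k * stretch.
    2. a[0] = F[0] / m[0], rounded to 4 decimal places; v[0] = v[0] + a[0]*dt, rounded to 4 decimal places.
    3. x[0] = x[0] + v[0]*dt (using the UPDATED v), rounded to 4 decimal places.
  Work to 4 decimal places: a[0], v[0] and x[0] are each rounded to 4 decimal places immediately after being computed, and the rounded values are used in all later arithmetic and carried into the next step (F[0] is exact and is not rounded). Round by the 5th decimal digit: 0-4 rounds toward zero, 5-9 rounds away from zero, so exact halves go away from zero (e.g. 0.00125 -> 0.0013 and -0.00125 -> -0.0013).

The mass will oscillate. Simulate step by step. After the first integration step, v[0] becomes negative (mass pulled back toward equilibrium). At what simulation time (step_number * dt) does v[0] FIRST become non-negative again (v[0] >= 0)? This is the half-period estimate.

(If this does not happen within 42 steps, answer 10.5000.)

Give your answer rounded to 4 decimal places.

Answer: 5.2500

Derivation:
Step 0: x=[4.7000] v=[0.0000]
Step 1: x=[4.6409] v=[-0.2364]
Step 2: x=[4.5241] v=[-0.4674]
Step 3: x=[4.3522] v=[-0.6878]
Step 4: x=[4.1291] v=[-0.8926]
Step 5: x=[3.8598] v=[-1.0771]
Step 6: x=[3.5505] v=[-1.2371]
Step 7: x=[3.2083] v=[-1.3690]
Step 8: x=[2.8409] v=[-1.4698]
Step 9: x=[2.4566] v=[-1.5372]
Step 10: x=[2.0642] v=[-1.5696]
Step 11: x=[1.6726] v=[-1.5664]
Step 12: x=[1.2907] v=[-1.5276]
Step 13: x=[0.9272] v=[-1.4540]
Step 14: x=[0.5904] v=[-1.3474]
Step 15: x=[0.2879] v=[-1.2102]
Step 16: x=[0.0265] v=[-1.0455]
Step 17: x=[-0.1878] v=[-0.8570]
Step 18: x=[-0.3501] v=[-0.6490]
Step 19: x=[-0.4567] v=[-0.4263]
Step 20: x=[-0.5052] v=[-0.1939]
Step 21: x=[-0.4945] v=[0.0429]
First v>=0 after going negative at step 21, time=5.2500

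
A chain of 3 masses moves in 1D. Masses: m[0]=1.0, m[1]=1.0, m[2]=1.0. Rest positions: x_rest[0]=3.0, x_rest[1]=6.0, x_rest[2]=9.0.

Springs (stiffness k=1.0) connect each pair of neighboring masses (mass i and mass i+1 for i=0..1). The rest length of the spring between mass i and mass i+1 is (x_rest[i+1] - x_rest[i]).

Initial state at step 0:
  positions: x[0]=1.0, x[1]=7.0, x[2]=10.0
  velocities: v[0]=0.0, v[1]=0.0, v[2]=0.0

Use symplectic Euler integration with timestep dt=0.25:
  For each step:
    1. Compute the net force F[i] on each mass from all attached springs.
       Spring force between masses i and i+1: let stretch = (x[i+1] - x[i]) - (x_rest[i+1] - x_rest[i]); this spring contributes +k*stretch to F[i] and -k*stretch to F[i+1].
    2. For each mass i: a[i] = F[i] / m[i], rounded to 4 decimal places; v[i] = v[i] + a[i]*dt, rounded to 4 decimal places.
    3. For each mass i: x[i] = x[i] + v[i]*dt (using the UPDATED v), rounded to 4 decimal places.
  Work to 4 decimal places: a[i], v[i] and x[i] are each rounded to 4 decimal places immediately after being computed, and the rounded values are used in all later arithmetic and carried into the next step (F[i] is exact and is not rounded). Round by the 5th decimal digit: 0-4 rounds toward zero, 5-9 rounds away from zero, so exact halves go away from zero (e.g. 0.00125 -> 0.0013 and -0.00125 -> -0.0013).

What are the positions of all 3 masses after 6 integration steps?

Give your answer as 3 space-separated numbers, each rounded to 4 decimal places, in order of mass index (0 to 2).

Step 0: x=[1.0000 7.0000 10.0000] v=[0.0000 0.0000 0.0000]
Step 1: x=[1.1875 6.8125 10.0000] v=[0.7500 -0.7500 0.0000]
Step 2: x=[1.5391 6.4727 9.9883] v=[1.4063 -1.3594 -0.0469]
Step 3: x=[2.0115 6.0442 9.9444] v=[1.8897 -1.7139 -0.1758]
Step 4: x=[2.5485 5.6075 9.8442] v=[2.1479 -1.7470 -0.4009]
Step 5: x=[3.0892 5.2444 9.6667] v=[2.1627 -1.4526 -0.7101]
Step 6: x=[3.5771 5.0230 9.4003] v=[1.9515 -0.8858 -1.0657]

Answer: 3.5771 5.0230 9.4003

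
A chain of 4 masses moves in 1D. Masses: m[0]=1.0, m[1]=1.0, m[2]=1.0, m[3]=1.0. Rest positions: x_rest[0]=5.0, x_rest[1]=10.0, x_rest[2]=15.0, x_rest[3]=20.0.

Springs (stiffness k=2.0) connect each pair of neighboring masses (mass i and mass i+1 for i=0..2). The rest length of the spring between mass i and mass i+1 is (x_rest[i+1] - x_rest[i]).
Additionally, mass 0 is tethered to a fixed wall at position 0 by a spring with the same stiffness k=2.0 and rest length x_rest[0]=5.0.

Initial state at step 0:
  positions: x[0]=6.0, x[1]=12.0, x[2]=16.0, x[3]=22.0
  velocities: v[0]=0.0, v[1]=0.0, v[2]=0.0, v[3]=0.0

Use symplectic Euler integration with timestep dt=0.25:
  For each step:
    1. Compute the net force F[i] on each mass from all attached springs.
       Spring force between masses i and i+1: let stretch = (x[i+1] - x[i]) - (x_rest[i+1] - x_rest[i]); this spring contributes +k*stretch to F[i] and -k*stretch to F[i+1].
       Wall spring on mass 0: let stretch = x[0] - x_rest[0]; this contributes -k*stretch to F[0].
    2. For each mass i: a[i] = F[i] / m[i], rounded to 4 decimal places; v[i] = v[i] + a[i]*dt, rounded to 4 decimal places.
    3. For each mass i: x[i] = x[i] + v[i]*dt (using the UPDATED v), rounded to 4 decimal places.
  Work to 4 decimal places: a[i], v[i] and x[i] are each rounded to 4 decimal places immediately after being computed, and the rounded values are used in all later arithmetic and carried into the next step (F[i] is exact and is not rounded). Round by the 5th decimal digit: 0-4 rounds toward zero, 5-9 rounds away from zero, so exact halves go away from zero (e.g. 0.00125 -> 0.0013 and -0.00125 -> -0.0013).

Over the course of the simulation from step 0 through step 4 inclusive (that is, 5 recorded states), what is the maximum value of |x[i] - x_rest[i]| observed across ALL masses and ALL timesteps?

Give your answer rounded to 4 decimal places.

Step 0: x=[6.0000 12.0000 16.0000 22.0000] v=[0.0000 0.0000 0.0000 0.0000]
Step 1: x=[6.0000 11.7500 16.2500 21.8750] v=[0.0000 -1.0000 1.0000 -0.5000]
Step 2: x=[5.9688 11.3438 16.6406 21.6719] v=[-0.1250 -1.6250 1.5625 -0.8125]
Step 3: x=[5.8633 10.9278 16.9981 21.4649] v=[-0.4219 -1.6641 1.4298 -0.8282]
Step 4: x=[5.6580 10.6375 17.1551 21.3245] v=[-0.8213 -1.1612 0.6281 -0.5616]
Max displacement = 2.1551

Answer: 2.1551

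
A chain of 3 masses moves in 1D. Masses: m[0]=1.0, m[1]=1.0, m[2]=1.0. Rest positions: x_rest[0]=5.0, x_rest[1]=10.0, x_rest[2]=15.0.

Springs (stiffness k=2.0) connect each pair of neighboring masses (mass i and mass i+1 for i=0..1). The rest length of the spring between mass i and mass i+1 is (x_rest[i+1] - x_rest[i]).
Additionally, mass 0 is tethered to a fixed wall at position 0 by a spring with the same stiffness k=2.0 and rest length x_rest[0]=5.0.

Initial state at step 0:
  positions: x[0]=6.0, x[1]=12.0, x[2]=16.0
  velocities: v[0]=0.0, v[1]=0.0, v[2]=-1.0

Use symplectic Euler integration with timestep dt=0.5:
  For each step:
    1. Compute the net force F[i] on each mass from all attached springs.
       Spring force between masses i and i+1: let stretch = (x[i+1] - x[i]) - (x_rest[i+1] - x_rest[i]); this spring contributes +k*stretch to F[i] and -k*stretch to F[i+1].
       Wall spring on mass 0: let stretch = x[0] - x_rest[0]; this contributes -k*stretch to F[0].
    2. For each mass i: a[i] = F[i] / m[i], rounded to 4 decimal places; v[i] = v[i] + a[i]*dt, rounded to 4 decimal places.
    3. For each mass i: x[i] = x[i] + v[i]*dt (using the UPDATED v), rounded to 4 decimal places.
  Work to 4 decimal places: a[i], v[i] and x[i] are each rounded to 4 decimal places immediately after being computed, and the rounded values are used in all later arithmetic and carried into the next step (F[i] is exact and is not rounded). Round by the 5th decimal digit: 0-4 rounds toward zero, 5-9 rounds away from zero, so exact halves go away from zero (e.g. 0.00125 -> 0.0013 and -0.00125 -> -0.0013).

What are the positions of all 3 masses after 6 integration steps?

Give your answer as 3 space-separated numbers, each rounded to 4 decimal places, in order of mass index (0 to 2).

Answer: 5.0000 8.5313 13.2188

Derivation:
Step 0: x=[6.0000 12.0000 16.0000] v=[0.0000 0.0000 -1.0000]
Step 1: x=[6.0000 11.0000 16.0000] v=[0.0000 -2.0000 0.0000]
Step 2: x=[5.5000 10.0000 16.0000] v=[-1.0000 -2.0000 0.0000]
Step 3: x=[4.5000 9.7500 15.5000] v=[-2.0000 -0.5000 -1.0000]
Step 4: x=[3.8750 9.7500 14.6250] v=[-1.2500 0.0000 -1.7500]
Step 5: x=[4.2500 9.2500 13.8125] v=[0.7500 -1.0000 -1.6250]
Step 6: x=[5.0000 8.5313 13.2188] v=[1.5000 -1.4375 -1.1875]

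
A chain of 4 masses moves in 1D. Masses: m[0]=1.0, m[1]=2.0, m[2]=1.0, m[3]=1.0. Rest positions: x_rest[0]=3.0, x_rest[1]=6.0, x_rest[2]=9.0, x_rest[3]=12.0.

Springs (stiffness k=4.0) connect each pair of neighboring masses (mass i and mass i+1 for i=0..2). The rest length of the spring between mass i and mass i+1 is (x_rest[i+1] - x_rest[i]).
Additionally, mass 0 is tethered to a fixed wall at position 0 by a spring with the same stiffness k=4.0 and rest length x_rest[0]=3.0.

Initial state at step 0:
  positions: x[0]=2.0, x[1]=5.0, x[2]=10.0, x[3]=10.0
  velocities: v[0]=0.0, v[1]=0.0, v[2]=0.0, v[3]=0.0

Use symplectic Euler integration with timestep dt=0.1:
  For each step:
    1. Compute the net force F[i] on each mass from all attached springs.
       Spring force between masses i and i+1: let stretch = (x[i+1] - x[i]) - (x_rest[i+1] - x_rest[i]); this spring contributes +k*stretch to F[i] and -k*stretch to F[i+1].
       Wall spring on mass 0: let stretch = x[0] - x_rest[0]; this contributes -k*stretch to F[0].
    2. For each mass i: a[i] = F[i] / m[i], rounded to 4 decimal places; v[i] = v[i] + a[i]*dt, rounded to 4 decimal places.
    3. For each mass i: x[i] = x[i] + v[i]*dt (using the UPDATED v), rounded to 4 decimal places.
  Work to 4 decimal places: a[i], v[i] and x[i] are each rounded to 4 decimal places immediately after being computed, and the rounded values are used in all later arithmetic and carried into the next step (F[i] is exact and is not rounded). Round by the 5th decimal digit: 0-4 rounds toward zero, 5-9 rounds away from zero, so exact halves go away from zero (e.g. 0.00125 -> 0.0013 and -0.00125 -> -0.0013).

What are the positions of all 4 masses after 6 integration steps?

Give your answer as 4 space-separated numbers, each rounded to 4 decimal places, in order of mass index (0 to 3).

Answer: 2.7239 5.5518 7.1706 11.7354

Derivation:
Step 0: x=[2.0000 5.0000 10.0000 10.0000] v=[0.0000 0.0000 0.0000 0.0000]
Step 1: x=[2.0400 5.0400 9.8000 10.1200] v=[0.4000 0.4000 -2.0000 1.2000]
Step 2: x=[2.1184 5.1152 9.4224 10.3472] v=[0.7840 0.7520 -3.7760 2.2720]
Step 3: x=[2.2319 5.2166 8.9095 10.6574] v=[1.1354 1.0141 -5.1290 3.1021]
Step 4: x=[2.3756 5.3322 8.3188 11.0177] v=[1.4365 1.1557 -5.9070 3.6029]
Step 5: x=[2.5425 5.4484 7.7166 11.3900] v=[1.6689 1.1617 -6.0221 3.7233]
Step 6: x=[2.7239 5.5518 7.1706 11.7354] v=[1.8143 1.0342 -5.4600 3.4539]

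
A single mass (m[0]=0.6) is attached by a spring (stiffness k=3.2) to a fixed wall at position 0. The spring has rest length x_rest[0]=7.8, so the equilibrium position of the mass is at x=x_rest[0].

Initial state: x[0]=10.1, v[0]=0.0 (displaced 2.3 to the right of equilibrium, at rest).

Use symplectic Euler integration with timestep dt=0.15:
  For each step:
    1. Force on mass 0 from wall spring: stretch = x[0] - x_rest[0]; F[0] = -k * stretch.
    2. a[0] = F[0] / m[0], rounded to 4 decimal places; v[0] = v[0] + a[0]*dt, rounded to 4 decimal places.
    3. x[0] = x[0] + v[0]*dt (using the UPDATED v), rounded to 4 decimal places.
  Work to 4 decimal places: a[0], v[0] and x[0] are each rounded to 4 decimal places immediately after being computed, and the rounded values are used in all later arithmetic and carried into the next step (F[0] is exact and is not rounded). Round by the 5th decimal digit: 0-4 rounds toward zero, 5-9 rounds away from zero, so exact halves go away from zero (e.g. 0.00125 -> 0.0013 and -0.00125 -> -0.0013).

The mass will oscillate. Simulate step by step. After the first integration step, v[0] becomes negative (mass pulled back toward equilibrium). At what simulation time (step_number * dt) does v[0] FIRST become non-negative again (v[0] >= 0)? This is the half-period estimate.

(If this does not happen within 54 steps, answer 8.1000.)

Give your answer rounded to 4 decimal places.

Answer: 1.5000

Derivation:
Step 0: x=[10.1000] v=[0.0000]
Step 1: x=[9.8240] v=[-1.8400]
Step 2: x=[9.3051] v=[-3.4592]
Step 3: x=[8.6056] v=[-4.6633]
Step 4: x=[7.8094] v=[-5.3078]
Step 5: x=[7.0121] v=[-5.3153]
Step 6: x=[6.3094] v=[-4.6850]
Step 7: x=[5.7855] v=[-3.4925]
Step 8: x=[5.5034] v=[-1.8809]
Step 9: x=[5.4969] v=[-0.0436]
Step 10: x=[5.7667] v=[1.7989]
First v>=0 after going negative at step 10, time=1.5000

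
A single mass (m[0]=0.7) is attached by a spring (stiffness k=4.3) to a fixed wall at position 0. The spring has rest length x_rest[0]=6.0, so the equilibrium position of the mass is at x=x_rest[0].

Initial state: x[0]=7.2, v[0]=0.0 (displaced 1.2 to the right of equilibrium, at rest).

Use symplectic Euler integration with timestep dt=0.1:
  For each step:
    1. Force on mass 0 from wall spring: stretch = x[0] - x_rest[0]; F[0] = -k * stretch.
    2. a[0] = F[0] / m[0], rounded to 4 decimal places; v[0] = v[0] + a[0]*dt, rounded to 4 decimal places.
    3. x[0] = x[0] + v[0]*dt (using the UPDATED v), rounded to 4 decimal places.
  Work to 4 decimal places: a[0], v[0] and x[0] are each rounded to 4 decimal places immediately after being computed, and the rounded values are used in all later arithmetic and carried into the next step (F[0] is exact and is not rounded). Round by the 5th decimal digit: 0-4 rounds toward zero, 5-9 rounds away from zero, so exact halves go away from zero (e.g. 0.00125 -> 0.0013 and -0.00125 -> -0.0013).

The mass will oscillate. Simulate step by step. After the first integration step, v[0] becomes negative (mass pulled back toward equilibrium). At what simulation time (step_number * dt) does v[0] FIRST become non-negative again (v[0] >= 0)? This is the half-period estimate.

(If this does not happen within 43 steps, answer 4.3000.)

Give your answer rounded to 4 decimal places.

Step 0: x=[7.2000] v=[0.0000]
Step 1: x=[7.1263] v=[-0.7371]
Step 2: x=[6.9834] v=[-1.4290]
Step 3: x=[6.7801] v=[-2.0331]
Step 4: x=[6.5289] v=[-2.5123]
Step 5: x=[6.2452] v=[-2.8372]
Step 6: x=[5.9464] v=[-2.9878]
Step 7: x=[5.6509] v=[-2.9549]
Step 8: x=[5.3769] v=[-2.7405]
Step 9: x=[5.1411] v=[-2.3577]
Step 10: x=[4.9581] v=[-1.8301]
Step 11: x=[4.8391] v=[-1.1901]
Step 12: x=[4.7914] v=[-0.4770]
Step 13: x=[4.8179] v=[0.2654]
First v>=0 after going negative at step 13, time=1.3000

Answer: 1.3000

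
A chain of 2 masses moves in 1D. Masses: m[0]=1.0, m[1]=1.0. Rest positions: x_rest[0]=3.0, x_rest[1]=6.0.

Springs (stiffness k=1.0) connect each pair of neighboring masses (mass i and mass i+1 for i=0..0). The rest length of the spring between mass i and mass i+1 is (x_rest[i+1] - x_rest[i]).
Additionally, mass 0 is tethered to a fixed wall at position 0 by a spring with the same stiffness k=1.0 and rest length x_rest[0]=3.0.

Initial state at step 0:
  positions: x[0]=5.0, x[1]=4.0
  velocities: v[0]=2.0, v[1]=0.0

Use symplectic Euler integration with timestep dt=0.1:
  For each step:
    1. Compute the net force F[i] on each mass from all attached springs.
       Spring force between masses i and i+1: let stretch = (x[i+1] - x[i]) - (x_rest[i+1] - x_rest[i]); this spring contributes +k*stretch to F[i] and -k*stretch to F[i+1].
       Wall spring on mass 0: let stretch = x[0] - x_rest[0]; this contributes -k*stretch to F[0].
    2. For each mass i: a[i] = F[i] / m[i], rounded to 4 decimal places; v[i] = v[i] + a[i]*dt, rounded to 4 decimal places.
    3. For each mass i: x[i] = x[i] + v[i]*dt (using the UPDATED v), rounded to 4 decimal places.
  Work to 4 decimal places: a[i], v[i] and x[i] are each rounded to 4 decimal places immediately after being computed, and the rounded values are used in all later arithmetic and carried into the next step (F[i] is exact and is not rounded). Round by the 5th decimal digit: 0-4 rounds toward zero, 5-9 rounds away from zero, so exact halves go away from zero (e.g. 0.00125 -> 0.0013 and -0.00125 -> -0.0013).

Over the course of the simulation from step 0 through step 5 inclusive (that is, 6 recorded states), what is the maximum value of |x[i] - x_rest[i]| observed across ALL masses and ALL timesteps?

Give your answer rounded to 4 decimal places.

Step 0: x=[5.0000 4.0000] v=[2.0000 0.0000]
Step 1: x=[5.1400 4.0400] v=[1.4000 0.4000]
Step 2: x=[5.2176 4.1210] v=[0.7760 0.8100]
Step 3: x=[5.2321 4.2430] v=[0.1446 1.2197]
Step 4: x=[5.1844 4.4049] v=[-0.4775 1.6186]
Step 5: x=[5.0770 4.6046] v=[-1.0739 1.9966]
Max displacement = 2.2321

Answer: 2.2321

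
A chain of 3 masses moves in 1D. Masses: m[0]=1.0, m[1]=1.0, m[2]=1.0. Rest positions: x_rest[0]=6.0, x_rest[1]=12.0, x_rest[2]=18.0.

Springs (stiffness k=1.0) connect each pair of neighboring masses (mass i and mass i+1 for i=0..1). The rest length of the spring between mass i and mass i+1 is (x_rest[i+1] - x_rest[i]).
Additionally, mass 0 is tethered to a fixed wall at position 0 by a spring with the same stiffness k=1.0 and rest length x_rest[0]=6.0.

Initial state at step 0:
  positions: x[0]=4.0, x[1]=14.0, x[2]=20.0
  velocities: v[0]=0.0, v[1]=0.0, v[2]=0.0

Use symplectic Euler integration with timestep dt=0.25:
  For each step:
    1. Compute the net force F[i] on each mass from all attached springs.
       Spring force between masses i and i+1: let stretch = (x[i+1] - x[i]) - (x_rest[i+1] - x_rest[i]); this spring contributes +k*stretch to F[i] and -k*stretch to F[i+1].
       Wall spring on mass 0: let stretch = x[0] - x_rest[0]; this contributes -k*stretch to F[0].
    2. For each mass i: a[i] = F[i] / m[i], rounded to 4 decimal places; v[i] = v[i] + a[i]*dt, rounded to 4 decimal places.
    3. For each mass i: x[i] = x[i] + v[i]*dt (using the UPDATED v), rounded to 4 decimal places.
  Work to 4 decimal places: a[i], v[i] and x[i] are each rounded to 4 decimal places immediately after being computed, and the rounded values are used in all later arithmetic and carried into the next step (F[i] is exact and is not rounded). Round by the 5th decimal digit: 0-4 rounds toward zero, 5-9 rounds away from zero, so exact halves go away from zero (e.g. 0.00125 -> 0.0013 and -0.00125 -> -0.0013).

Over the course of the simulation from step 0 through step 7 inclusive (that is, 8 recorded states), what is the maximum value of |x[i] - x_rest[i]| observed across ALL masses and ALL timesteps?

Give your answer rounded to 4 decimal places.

Answer: 2.6576

Derivation:
Step 0: x=[4.0000 14.0000 20.0000] v=[0.0000 0.0000 0.0000]
Step 1: x=[4.3750 13.7500 20.0000] v=[1.5000 -1.0000 0.0000]
Step 2: x=[5.0625 13.3047 19.9844] v=[2.7500 -1.7813 -0.0625]
Step 3: x=[5.9487 12.7617 19.9263] v=[3.5449 -2.1719 -0.2324]
Step 4: x=[6.8890 12.2407 19.7954] v=[3.7610 -2.0840 -0.5236]
Step 5: x=[7.7332 11.8574 19.5673] v=[3.3767 -1.5333 -0.9123]
Step 6: x=[8.3518 11.6982 19.2324] v=[2.4745 -0.6369 -1.3398]
Step 7: x=[8.6576 11.8007 18.8016] v=[1.2232 0.4101 -1.7234]
Max displacement = 2.6576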